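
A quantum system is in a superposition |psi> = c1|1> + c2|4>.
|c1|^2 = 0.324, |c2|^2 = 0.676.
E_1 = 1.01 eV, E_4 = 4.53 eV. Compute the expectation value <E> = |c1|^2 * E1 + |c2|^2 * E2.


<E> = |c1|^2 * E1 + |c2|^2 * E2
= 0.324 * 1.01 + 0.676 * 4.53
= 0.3272 + 3.0623
= 3.3895 eV

3.3895


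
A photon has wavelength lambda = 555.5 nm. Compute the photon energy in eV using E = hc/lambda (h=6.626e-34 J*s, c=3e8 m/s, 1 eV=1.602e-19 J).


E = hc / lambda
= (6.626e-34)(3e8) / (555.5e-9)
= 1.9878e-25 / 5.5550e-07
= 3.5784e-19 J
Converting to eV: 3.5784e-19 / 1.602e-19
= 2.2337 eV

2.2337


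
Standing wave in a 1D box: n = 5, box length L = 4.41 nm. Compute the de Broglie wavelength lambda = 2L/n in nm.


lambda = 2L / n
= 2 * 4.41 / 5
= 8.82 / 5
= 1.764 nm

1.764


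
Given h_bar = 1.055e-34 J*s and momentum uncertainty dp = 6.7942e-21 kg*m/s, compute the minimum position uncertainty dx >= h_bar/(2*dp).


dx = h_bar / (2 * dp)
= 1.055e-34 / (2 * 6.7942e-21)
= 1.055e-34 / 1.3588e-20
= 7.7640e-15 m

7.7640e-15


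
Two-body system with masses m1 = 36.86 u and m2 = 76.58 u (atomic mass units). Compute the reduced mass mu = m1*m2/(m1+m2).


mu = m1 * m2 / (m1 + m2)
= 36.86 * 76.58 / (36.86 + 76.58)
= 2822.7388 / 113.44
= 24.8831 u

24.8831


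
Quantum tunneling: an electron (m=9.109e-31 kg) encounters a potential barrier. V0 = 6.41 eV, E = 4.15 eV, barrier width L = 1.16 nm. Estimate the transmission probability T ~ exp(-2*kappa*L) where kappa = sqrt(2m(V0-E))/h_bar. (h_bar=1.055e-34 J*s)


V0 - E = 2.26 eV = 3.6205e-19 J
kappa = sqrt(2 * m * (V0-E)) / h_bar
= sqrt(2 * 9.109e-31 * 3.6205e-19) / 1.055e-34
= 7.6981e+09 /m
2*kappa*L = 2 * 7.6981e+09 * 1.16e-9
= 17.8596
T = exp(-17.8596) = 1.752593e-08

1.752593e-08


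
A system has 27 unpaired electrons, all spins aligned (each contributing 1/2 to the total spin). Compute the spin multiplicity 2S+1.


Total spin S = N * (1/2) = 27 * 0.5 = 13.5
Spin multiplicity = 2S + 1
= 2 * 13.5 + 1
= 28

28


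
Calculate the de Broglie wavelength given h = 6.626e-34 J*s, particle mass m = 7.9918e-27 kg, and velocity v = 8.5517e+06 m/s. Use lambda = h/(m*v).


lambda = h / (m * v)
= 6.626e-34 / (7.9918e-27 * 8.5517e+06)
= 6.626e-34 / 6.8343e-20
= 9.6951e-15 m

9.6951e-15


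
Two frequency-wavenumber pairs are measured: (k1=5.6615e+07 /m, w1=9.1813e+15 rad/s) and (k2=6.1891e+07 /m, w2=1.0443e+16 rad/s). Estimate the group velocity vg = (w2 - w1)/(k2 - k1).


vg = (w2 - w1) / (k2 - k1)
= (1.0443e+16 - 9.1813e+15) / (6.1891e+07 - 5.6615e+07)
= 1.2617e+15 / 5.2760e+06
= 2.3914e+08 m/s

2.3914e+08


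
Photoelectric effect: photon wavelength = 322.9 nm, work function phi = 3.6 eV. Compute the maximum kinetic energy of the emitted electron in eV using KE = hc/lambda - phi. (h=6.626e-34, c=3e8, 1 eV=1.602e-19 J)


E_photon = hc / lambda
= (6.626e-34)(3e8) / (322.9e-9)
= 6.1561e-19 J
= 3.8427 eV
KE = E_photon - phi
= 3.8427 - 3.6
= 0.2427 eV

0.2427


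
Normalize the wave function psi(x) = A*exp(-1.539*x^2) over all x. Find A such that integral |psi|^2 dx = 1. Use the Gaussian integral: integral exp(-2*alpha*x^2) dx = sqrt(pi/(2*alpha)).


integral |psi|^2 dx = A^2 * sqrt(pi/(2*alpha)) = 1
A^2 = sqrt(2*alpha/pi)
= sqrt(2 * 1.539 / pi)
= 0.989827
A = sqrt(0.989827)
= 0.9949

0.9949


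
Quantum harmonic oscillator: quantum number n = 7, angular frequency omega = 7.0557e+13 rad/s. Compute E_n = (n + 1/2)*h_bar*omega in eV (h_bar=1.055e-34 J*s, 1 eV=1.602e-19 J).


E = (n + 1/2) * h_bar * omega
= (7 + 0.5) * 1.055e-34 * 7.0557e+13
= 7.5 * 7.4438e-21
= 5.5828e-20 J
= 0.3485 eV

0.3485


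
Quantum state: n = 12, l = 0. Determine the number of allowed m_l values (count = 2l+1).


m_l ranges from -l to +l in integer steps
So m_l goes from -0 to +0
Count = 2l + 1 = 2*0 + 1
= 1

1


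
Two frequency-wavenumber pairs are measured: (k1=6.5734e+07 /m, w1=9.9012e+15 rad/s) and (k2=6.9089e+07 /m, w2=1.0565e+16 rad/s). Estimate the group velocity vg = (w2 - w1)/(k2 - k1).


vg = (w2 - w1) / (k2 - k1)
= (1.0565e+16 - 9.9012e+15) / (6.9089e+07 - 6.5734e+07)
= 6.6380e+14 / 3.3550e+06
= 1.9785e+08 m/s

1.9785e+08


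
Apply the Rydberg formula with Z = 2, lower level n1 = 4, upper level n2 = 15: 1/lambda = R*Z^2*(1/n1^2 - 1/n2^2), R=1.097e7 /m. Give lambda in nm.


1/lambda = R * Z^2 * (1/n1^2 - 1/n2^2)
= 1.097e7 * 2^2 * (1/4^2 - 1/15^2)
= 1.097e7 * 4 * (0.0625 - 0.004444)
= 2.5475e+06 /m
lambda = 1 / 2.5475e+06
= 392.5451 nm

392.5451


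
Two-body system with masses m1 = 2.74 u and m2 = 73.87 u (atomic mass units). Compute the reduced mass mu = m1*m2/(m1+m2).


mu = m1 * m2 / (m1 + m2)
= 2.74 * 73.87 / (2.74 + 73.87)
= 202.4038 / 76.61
= 2.642 u

2.642


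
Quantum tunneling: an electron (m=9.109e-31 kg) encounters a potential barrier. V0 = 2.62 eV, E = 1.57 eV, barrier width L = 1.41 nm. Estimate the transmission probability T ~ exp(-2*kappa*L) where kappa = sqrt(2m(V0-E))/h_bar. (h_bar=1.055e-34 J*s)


V0 - E = 1.05 eV = 1.6821e-19 J
kappa = sqrt(2 * m * (V0-E)) / h_bar
= sqrt(2 * 9.109e-31 * 1.6821e-19) / 1.055e-34
= 5.2472e+09 /m
2*kappa*L = 2 * 5.2472e+09 * 1.41e-9
= 14.797
T = exp(-14.797) = 3.747624e-07

3.747624e-07


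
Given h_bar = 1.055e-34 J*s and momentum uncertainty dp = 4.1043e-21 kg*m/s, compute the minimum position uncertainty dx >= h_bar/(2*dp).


dx = h_bar / (2 * dp)
= 1.055e-34 / (2 * 4.1043e-21)
= 1.055e-34 / 8.2086e-21
= 1.2852e-14 m

1.2852e-14


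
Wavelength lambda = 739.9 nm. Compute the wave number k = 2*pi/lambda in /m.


k = 2 * pi / lambda
= 6.2832 / (739.9e-9)
= 6.2832 / 7.3990e-07
= 8.4919e+06 /m

8.4919e+06


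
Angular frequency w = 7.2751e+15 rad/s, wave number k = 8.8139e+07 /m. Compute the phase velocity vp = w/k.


vp = w / k
= 7.2751e+15 / 8.8139e+07
= 8.2541e+07 m/s

8.2541e+07


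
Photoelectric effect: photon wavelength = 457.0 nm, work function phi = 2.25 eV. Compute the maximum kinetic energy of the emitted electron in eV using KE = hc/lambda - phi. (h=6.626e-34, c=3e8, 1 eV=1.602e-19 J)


E_photon = hc / lambda
= (6.626e-34)(3e8) / (457.0e-9)
= 4.3497e-19 J
= 2.7152 eV
KE = E_photon - phi
= 2.7152 - 2.25
= 0.4652 eV

0.4652


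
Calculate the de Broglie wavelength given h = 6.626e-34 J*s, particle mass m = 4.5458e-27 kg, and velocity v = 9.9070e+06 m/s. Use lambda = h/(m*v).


lambda = h / (m * v)
= 6.626e-34 / (4.5458e-27 * 9.9070e+06)
= 6.626e-34 / 4.5035e-20
= 1.4713e-14 m

1.4713e-14


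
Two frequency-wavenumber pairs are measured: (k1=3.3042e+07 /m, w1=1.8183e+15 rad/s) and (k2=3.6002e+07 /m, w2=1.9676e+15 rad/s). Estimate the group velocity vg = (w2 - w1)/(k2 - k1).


vg = (w2 - w1) / (k2 - k1)
= (1.9676e+15 - 1.8183e+15) / (3.6002e+07 - 3.3042e+07)
= 1.4930e+14 / 2.9600e+06
= 5.0439e+07 m/s

5.0439e+07


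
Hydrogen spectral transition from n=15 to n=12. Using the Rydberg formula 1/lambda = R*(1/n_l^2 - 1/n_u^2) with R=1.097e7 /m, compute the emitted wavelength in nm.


1/lambda = R * (1/n_l^2 - 1/n_u^2)
= 1.097e7 * (1/12^2 - 1/15^2)
= 1.097e7 * (0.006944 - 0.004444)
= 1.097e7 * 0.0025
= 2.7425e+04 /m
lambda = 1 / 2.7425e+04 = 36463.0811 nm

36463.0811


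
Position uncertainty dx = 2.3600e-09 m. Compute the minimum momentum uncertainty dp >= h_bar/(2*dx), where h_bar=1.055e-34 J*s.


dp = h_bar / (2 * dx)
= 1.055e-34 / (2 * 2.3600e-09)
= 1.055e-34 / 4.7200e-09
= 2.2352e-26 kg*m/s

2.2352e-26


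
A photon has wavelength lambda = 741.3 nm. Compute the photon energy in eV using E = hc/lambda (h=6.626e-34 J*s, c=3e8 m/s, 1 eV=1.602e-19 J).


E = hc / lambda
= (6.626e-34)(3e8) / (741.3e-9)
= 1.9878e-25 / 7.4130e-07
= 2.6815e-19 J
Converting to eV: 2.6815e-19 / 1.602e-19
= 1.6738 eV

1.6738


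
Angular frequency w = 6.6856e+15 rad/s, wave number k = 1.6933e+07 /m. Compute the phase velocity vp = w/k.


vp = w / k
= 6.6856e+15 / 1.6933e+07
= 3.9483e+08 m/s

3.9483e+08


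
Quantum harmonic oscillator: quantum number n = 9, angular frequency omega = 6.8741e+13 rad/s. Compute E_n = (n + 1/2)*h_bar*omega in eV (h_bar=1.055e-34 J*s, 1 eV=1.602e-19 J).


E = (n + 1/2) * h_bar * omega
= (9 + 0.5) * 1.055e-34 * 6.8741e+13
= 9.5 * 7.2522e-21
= 6.8896e-20 J
= 0.4301 eV

0.4301


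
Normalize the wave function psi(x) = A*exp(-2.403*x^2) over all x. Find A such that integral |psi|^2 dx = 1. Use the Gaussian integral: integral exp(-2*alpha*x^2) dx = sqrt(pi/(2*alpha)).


integral |psi|^2 dx = A^2 * sqrt(pi/(2*alpha)) = 1
A^2 = sqrt(2*alpha/pi)
= sqrt(2 * 2.403 / pi)
= 1.23685
A = sqrt(1.23685)
= 1.1121

1.1121


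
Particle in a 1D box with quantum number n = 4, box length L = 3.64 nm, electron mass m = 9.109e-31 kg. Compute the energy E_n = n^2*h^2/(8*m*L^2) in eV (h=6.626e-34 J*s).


E = n^2 * h^2 / (8 * m * L^2)
= 4^2 * (6.626e-34)^2 / (8 * 9.109e-31 * (3.64e-9)^2)
= 16 * 4.3904e-67 / (8 * 9.109e-31 * 1.3250e-17)
= 7.2754e-20 J
= 0.4541 eV

0.4541


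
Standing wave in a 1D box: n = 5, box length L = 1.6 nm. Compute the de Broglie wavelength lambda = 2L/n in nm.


lambda = 2L / n
= 2 * 1.6 / 5
= 3.2 / 5
= 0.64 nm

0.64


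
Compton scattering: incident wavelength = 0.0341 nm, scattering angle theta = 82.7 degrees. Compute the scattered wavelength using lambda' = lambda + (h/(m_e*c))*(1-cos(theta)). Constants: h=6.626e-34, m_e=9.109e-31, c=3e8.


Compton wavelength: h/(m_e*c) = 2.4247e-12 m
d_lambda = 2.4247e-12 * (1 - cos(82.7 deg))
= 2.4247e-12 * 0.872935
= 2.1166e-12 m = 0.002117 nm
lambda' = 0.0341 + 0.002117
= 0.036217 nm

0.036217


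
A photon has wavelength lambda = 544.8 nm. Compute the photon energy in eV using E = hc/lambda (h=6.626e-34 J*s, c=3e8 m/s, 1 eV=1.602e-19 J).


E = hc / lambda
= (6.626e-34)(3e8) / (544.8e-9)
= 1.9878e-25 / 5.4480e-07
= 3.6487e-19 J
Converting to eV: 3.6487e-19 / 1.602e-19
= 2.2776 eV

2.2776


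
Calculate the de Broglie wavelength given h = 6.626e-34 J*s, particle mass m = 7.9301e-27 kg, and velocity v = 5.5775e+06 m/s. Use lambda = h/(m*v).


lambda = h / (m * v)
= 6.626e-34 / (7.9301e-27 * 5.5775e+06)
= 6.626e-34 / 4.4230e-20
= 1.4981e-14 m

1.4981e-14


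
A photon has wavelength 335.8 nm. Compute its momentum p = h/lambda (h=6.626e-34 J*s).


p = h / lambda
= 6.626e-34 / (335.8e-9)
= 6.626e-34 / 3.3580e-07
= 1.9732e-27 kg*m/s

1.9732e-27


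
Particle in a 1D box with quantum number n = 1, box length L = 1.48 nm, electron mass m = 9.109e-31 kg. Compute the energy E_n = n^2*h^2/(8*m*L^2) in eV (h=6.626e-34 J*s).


E = n^2 * h^2 / (8 * m * L^2)
= 1^2 * (6.626e-34)^2 / (8 * 9.109e-31 * (1.48e-9)^2)
= 1 * 4.3904e-67 / (8 * 9.109e-31 * 2.1904e-18)
= 2.7505e-20 J
= 0.1717 eV

0.1717


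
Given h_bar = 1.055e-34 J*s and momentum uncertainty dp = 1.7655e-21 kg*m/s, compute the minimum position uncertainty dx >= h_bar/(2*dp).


dx = h_bar / (2 * dp)
= 1.055e-34 / (2 * 1.7655e-21)
= 1.055e-34 / 3.5310e-21
= 2.9878e-14 m

2.9878e-14


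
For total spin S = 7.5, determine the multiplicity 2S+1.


Spin multiplicity = 2S + 1
= 2 * 7.5 + 1
= 15.0 + 1
= 16

16


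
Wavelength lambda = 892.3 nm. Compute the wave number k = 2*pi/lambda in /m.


k = 2 * pi / lambda
= 6.2832 / (892.3e-9)
= 6.2832 / 8.9230e-07
= 7.0416e+06 /m

7.0416e+06


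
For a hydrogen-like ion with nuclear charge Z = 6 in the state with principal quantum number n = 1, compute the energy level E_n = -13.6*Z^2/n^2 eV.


E_n = -13.6 * Z^2 / n^2
= -13.6 * 6^2 / 1^2
= -13.6 * 36 / 1
= -489.6 eV

-489.6


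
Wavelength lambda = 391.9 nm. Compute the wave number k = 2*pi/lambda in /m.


k = 2 * pi / lambda
= 6.2832 / (391.9e-9)
= 6.2832 / 3.9190e-07
= 1.6033e+07 /m

1.6033e+07


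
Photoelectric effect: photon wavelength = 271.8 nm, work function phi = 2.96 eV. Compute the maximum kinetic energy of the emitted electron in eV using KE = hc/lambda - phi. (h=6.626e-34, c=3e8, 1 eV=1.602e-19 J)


E_photon = hc / lambda
= (6.626e-34)(3e8) / (271.8e-9)
= 7.3135e-19 J
= 4.5652 eV
KE = E_photon - phi
= 4.5652 - 2.96
= 1.6052 eV

1.6052


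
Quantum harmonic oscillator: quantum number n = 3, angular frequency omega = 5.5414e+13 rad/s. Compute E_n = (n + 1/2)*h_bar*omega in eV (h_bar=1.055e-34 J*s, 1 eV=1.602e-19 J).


E = (n + 1/2) * h_bar * omega
= (3 + 0.5) * 1.055e-34 * 5.5414e+13
= 3.5 * 5.8462e-21
= 2.0462e-20 J
= 0.1277 eV

0.1277


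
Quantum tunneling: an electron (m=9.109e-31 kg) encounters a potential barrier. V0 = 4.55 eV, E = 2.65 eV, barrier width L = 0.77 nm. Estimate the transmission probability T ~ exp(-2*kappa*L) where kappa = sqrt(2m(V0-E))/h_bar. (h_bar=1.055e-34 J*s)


V0 - E = 1.9 eV = 3.0438e-19 J
kappa = sqrt(2 * m * (V0-E)) / h_bar
= sqrt(2 * 9.109e-31 * 3.0438e-19) / 1.055e-34
= 7.0584e+09 /m
2*kappa*L = 2 * 7.0584e+09 * 0.77e-9
= 10.8699
T = exp(-10.8699) = 1.902174e-05

1.902174e-05


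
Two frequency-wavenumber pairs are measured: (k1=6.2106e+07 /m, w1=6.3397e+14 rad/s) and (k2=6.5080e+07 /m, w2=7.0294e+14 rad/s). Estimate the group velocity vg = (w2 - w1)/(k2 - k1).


vg = (w2 - w1) / (k2 - k1)
= (7.0294e+14 - 6.3397e+14) / (6.5080e+07 - 6.2106e+07)
= 6.8970e+13 / 2.9740e+06
= 2.3191e+07 m/s

2.3191e+07


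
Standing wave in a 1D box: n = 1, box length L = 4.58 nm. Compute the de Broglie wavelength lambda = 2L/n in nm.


lambda = 2L / n
= 2 * 4.58 / 1
= 9.16 / 1
= 9.16 nm

9.16


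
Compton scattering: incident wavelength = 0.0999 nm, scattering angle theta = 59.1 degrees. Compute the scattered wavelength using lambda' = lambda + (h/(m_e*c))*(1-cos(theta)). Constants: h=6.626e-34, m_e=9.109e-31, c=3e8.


Compton wavelength: h/(m_e*c) = 2.4247e-12 m
d_lambda = 2.4247e-12 * (1 - cos(59.1 deg))
= 2.4247e-12 * 0.486459
= 1.1795e-12 m = 0.00118 nm
lambda' = 0.0999 + 0.00118
= 0.10108 nm

0.10108


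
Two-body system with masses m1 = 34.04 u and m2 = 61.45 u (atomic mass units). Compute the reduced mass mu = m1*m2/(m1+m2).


mu = m1 * m2 / (m1 + m2)
= 34.04 * 61.45 / (34.04 + 61.45)
= 2091.758 / 95.49
= 21.9055 u

21.9055


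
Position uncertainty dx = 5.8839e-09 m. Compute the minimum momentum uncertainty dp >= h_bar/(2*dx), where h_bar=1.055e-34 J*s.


dp = h_bar / (2 * dx)
= 1.055e-34 / (2 * 5.8839e-09)
= 1.055e-34 / 1.1768e-08
= 8.9651e-27 kg*m/s

8.9651e-27


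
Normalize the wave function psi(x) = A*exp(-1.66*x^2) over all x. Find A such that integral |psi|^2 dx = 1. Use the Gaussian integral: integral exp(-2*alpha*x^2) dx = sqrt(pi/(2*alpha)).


integral |psi|^2 dx = A^2 * sqrt(pi/(2*alpha)) = 1
A^2 = sqrt(2*alpha/pi)
= sqrt(2 * 1.66 / pi)
= 1.028002
A = sqrt(1.028002)
= 1.0139

1.0139


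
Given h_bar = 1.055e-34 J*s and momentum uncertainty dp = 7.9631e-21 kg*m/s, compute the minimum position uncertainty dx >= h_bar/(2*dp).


dx = h_bar / (2 * dp)
= 1.055e-34 / (2 * 7.9631e-21)
= 1.055e-34 / 1.5926e-20
= 6.6243e-15 m

6.6243e-15


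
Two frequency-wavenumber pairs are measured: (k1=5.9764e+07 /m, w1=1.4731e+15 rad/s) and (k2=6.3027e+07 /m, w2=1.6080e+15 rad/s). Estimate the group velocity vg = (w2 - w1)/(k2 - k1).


vg = (w2 - w1) / (k2 - k1)
= (1.6080e+15 - 1.4731e+15) / (6.3027e+07 - 5.9764e+07)
= 1.3490e+14 / 3.2630e+06
= 4.1342e+07 m/s

4.1342e+07


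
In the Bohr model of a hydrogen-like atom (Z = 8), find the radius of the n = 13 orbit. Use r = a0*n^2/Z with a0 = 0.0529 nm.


r = a0 * n^2 / Z
= 0.0529 * 13^2 / 8
= 0.0529 * 169 / 8
= 1.1175 nm

1.1175


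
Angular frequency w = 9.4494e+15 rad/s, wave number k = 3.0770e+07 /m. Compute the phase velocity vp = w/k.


vp = w / k
= 9.4494e+15 / 3.0770e+07
= 3.0710e+08 m/s

3.0710e+08


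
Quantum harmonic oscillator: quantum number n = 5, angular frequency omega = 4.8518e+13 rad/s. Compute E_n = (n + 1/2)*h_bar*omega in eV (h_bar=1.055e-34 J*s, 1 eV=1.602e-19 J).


E = (n + 1/2) * h_bar * omega
= (5 + 0.5) * 1.055e-34 * 4.8518e+13
= 5.5 * 5.1186e-21
= 2.8153e-20 J
= 0.1757 eV

0.1757


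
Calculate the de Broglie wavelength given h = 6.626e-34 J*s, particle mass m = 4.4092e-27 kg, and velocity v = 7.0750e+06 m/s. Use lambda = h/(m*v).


lambda = h / (m * v)
= 6.626e-34 / (4.4092e-27 * 7.0750e+06)
= 6.626e-34 / 3.1195e-20
= 2.1241e-14 m

2.1241e-14


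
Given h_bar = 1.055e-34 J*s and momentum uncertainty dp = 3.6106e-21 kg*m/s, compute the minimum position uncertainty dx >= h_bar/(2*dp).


dx = h_bar / (2 * dp)
= 1.055e-34 / (2 * 3.6106e-21)
= 1.055e-34 / 7.2212e-21
= 1.4610e-14 m

1.4610e-14


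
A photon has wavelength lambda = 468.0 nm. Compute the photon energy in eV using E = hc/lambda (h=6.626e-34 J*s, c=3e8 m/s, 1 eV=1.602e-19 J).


E = hc / lambda
= (6.626e-34)(3e8) / (468.0e-9)
= 1.9878e-25 / 4.6800e-07
= 4.2474e-19 J
Converting to eV: 4.2474e-19 / 1.602e-19
= 2.6513 eV

2.6513


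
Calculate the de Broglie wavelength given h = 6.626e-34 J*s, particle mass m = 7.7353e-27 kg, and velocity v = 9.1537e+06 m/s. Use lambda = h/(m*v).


lambda = h / (m * v)
= 6.626e-34 / (7.7353e-27 * 9.1537e+06)
= 6.626e-34 / 7.0807e-20
= 9.3579e-15 m

9.3579e-15


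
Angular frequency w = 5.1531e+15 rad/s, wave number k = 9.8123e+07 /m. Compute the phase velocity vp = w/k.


vp = w / k
= 5.1531e+15 / 9.8123e+07
= 5.2517e+07 m/s

5.2517e+07


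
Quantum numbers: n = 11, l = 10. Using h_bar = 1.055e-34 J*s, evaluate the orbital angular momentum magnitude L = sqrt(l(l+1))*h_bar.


L = sqrt(l*(l+1)) * h_bar
= sqrt(10 * 11) * 1.055e-34
= sqrt(110) * 1.055e-34
= 10.4881 * 1.055e-34
= 1.1065e-33 J*s

1.1065e-33


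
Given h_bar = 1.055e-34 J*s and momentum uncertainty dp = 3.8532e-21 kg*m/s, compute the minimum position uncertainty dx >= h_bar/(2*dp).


dx = h_bar / (2 * dp)
= 1.055e-34 / (2 * 3.8532e-21)
= 1.055e-34 / 7.7064e-21
= 1.3690e-14 m

1.3690e-14


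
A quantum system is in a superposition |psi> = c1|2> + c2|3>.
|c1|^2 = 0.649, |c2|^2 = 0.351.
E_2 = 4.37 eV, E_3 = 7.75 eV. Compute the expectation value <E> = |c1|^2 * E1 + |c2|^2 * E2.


<E> = |c1|^2 * E1 + |c2|^2 * E2
= 0.649 * 4.37 + 0.351 * 7.75
= 2.8361 + 2.7203
= 5.5564 eV

5.5564


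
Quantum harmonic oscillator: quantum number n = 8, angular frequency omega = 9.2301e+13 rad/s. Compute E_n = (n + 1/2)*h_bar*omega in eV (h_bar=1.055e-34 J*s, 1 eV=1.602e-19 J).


E = (n + 1/2) * h_bar * omega
= (8 + 0.5) * 1.055e-34 * 9.2301e+13
= 8.5 * 9.7378e-21
= 8.2771e-20 J
= 0.5167 eV

0.5167


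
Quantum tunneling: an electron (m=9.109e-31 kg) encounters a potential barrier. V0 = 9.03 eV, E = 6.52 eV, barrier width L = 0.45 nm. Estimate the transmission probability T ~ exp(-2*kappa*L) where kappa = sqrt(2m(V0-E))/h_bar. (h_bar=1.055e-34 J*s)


V0 - E = 2.51 eV = 4.0210e-19 J
kappa = sqrt(2 * m * (V0-E)) / h_bar
= sqrt(2 * 9.109e-31 * 4.0210e-19) / 1.055e-34
= 8.1127e+09 /m
2*kappa*L = 2 * 8.1127e+09 * 0.45e-9
= 7.3014
T = exp(-7.3014) = 6.745668e-04

6.745668e-04


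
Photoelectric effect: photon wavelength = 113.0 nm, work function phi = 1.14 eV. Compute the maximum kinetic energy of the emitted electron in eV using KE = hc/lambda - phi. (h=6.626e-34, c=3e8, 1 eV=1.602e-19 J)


E_photon = hc / lambda
= (6.626e-34)(3e8) / (113.0e-9)
= 1.7591e-18 J
= 10.9807 eV
KE = E_photon - phi
= 10.9807 - 1.14
= 9.8407 eV

9.8407


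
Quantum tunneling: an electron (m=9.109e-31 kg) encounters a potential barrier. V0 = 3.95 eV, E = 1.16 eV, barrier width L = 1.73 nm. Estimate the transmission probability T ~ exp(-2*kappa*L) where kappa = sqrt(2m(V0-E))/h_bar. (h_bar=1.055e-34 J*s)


V0 - E = 2.79 eV = 4.4696e-19 J
kappa = sqrt(2 * m * (V0-E)) / h_bar
= sqrt(2 * 9.109e-31 * 4.4696e-19) / 1.055e-34
= 8.5533e+09 /m
2*kappa*L = 2 * 8.5533e+09 * 1.73e-9
= 29.5943
T = exp(-29.5943) = 1.404043e-13

1.404043e-13


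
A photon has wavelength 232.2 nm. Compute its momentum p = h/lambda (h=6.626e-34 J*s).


p = h / lambda
= 6.626e-34 / (232.2e-9)
= 6.626e-34 / 2.3220e-07
= 2.8536e-27 kg*m/s

2.8536e-27


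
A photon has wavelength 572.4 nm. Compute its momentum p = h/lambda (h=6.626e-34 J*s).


p = h / lambda
= 6.626e-34 / (572.4e-9)
= 6.626e-34 / 5.7240e-07
= 1.1576e-27 kg*m/s

1.1576e-27


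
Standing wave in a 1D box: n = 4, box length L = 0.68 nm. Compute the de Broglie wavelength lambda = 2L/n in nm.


lambda = 2L / n
= 2 * 0.68 / 4
= 1.36 / 4
= 0.34 nm

0.34


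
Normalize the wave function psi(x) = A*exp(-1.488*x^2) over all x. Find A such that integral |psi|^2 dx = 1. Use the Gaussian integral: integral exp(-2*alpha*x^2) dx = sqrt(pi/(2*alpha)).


integral |psi|^2 dx = A^2 * sqrt(pi/(2*alpha)) = 1
A^2 = sqrt(2*alpha/pi)
= sqrt(2 * 1.488 / pi)
= 0.973288
A = sqrt(0.973288)
= 0.9866

0.9866


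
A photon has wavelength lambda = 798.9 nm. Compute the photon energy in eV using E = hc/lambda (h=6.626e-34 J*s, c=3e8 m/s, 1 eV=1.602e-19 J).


E = hc / lambda
= (6.626e-34)(3e8) / (798.9e-9)
= 1.9878e-25 / 7.9890e-07
= 2.4882e-19 J
Converting to eV: 2.4882e-19 / 1.602e-19
= 1.5532 eV

1.5532


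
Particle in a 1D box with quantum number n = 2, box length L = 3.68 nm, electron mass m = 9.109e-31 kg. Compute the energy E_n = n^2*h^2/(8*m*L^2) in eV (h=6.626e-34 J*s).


E = n^2 * h^2 / (8 * m * L^2)
= 2^2 * (6.626e-34)^2 / (8 * 9.109e-31 * (3.68e-9)^2)
= 4 * 4.3904e-67 / (8 * 9.109e-31 * 1.3542e-17)
= 1.7795e-20 J
= 0.1111 eV

0.1111


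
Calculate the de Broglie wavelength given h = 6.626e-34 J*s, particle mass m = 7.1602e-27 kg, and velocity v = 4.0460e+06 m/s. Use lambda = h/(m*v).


lambda = h / (m * v)
= 6.626e-34 / (7.1602e-27 * 4.0460e+06)
= 6.626e-34 / 2.8970e-20
= 2.2872e-14 m

2.2872e-14


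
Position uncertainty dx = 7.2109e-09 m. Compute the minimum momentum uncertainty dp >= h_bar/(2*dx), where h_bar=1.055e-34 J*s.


dp = h_bar / (2 * dx)
= 1.055e-34 / (2 * 7.2109e-09)
= 1.055e-34 / 1.4422e-08
= 7.3153e-27 kg*m/s

7.3153e-27


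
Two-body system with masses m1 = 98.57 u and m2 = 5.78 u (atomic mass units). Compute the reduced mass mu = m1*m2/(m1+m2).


mu = m1 * m2 / (m1 + m2)
= 98.57 * 5.78 / (98.57 + 5.78)
= 569.7346 / 104.35
= 5.4598 u

5.4598


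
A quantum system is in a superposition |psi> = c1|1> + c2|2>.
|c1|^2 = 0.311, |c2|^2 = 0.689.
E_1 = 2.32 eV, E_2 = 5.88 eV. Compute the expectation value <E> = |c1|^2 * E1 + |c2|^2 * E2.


<E> = |c1|^2 * E1 + |c2|^2 * E2
= 0.311 * 2.32 + 0.689 * 5.88
= 0.7215 + 4.0513
= 4.7728 eV

4.7728


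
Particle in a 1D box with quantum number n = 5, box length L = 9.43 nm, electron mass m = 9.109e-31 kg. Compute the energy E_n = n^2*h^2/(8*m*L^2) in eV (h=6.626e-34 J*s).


E = n^2 * h^2 / (8 * m * L^2)
= 5^2 * (6.626e-34)^2 / (8 * 9.109e-31 * (9.43e-9)^2)
= 25 * 4.3904e-67 / (8 * 9.109e-31 * 8.8925e-17)
= 1.6938e-20 J
= 0.1057 eV

0.1057


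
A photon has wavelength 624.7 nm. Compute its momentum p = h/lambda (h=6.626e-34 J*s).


p = h / lambda
= 6.626e-34 / (624.7e-9)
= 6.626e-34 / 6.2470e-07
= 1.0607e-27 kg*m/s

1.0607e-27


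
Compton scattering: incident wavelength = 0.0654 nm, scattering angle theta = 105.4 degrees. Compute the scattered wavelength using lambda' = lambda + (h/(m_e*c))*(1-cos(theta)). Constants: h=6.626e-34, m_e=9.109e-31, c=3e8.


Compton wavelength: h/(m_e*c) = 2.4247e-12 m
d_lambda = 2.4247e-12 * (1 - cos(105.4 deg))
= 2.4247e-12 * 1.265556
= 3.0686e-12 m = 0.003069 nm
lambda' = 0.0654 + 0.003069
= 0.068469 nm

0.068469


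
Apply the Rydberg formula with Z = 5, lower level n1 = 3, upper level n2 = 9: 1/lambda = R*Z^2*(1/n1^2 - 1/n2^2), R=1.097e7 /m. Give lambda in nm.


1/lambda = R * Z^2 * (1/n1^2 - 1/n2^2)
= 1.097e7 * 5^2 * (1/3^2 - 1/9^2)
= 1.097e7 * 25 * (0.111111 - 0.012346)
= 2.7086e+07 /m
lambda = 1 / 2.7086e+07
= 36.9189 nm

36.9189


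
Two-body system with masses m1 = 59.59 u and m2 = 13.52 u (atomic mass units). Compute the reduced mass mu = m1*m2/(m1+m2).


mu = m1 * m2 / (m1 + m2)
= 59.59 * 13.52 / (59.59 + 13.52)
= 805.6568 / 73.11
= 11.0198 u

11.0198


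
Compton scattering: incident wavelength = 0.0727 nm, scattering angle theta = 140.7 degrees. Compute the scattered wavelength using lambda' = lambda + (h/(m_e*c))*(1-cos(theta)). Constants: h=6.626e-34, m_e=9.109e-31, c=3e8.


Compton wavelength: h/(m_e*c) = 2.4247e-12 m
d_lambda = 2.4247e-12 * (1 - cos(140.7 deg))
= 2.4247e-12 * 1.77384
= 4.3010e-12 m = 0.004301 nm
lambda' = 0.0727 + 0.004301
= 0.077001 nm

0.077001


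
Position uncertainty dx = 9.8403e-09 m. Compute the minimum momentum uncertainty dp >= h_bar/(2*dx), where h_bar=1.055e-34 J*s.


dp = h_bar / (2 * dx)
= 1.055e-34 / (2 * 9.8403e-09)
= 1.055e-34 / 1.9681e-08
= 5.3606e-27 kg*m/s

5.3606e-27


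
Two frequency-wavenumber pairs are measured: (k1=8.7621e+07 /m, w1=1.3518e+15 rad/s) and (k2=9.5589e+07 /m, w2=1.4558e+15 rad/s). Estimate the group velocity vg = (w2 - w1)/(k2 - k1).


vg = (w2 - w1) / (k2 - k1)
= (1.4558e+15 - 1.3518e+15) / (9.5589e+07 - 8.7621e+07)
= 1.0400e+14 / 7.9680e+06
= 1.3052e+07 m/s

1.3052e+07


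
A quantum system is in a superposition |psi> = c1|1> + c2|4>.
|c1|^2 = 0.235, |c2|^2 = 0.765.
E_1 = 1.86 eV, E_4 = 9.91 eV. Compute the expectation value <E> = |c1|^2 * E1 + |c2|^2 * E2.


<E> = |c1|^2 * E1 + |c2|^2 * E2
= 0.235 * 1.86 + 0.765 * 9.91
= 0.4371 + 7.5812
= 8.0183 eV

8.0183


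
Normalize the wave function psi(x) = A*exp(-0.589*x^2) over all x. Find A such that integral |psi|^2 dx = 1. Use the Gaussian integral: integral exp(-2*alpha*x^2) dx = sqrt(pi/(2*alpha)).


integral |psi|^2 dx = A^2 * sqrt(pi/(2*alpha)) = 1
A^2 = sqrt(2*alpha/pi)
= sqrt(2 * 0.589 / pi)
= 0.612347
A = sqrt(0.612347)
= 0.7825

0.7825


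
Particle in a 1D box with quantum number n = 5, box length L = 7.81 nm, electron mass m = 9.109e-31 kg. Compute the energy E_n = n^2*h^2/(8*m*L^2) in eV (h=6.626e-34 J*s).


E = n^2 * h^2 / (8 * m * L^2)
= 5^2 * (6.626e-34)^2 / (8 * 9.109e-31 * (7.81e-9)^2)
= 25 * 4.3904e-67 / (8 * 9.109e-31 * 6.0996e-17)
= 2.4693e-20 J
= 0.1541 eV

0.1541


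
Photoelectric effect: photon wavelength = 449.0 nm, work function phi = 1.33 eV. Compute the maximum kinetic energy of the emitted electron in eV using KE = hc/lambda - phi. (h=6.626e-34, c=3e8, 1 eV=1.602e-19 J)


E_photon = hc / lambda
= (6.626e-34)(3e8) / (449.0e-9)
= 4.4272e-19 J
= 2.7635 eV
KE = E_photon - phi
= 2.7635 - 1.33
= 1.4335 eV

1.4335


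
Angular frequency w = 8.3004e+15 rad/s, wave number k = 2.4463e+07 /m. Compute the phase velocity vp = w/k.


vp = w / k
= 8.3004e+15 / 2.4463e+07
= 3.3930e+08 m/s

3.3930e+08


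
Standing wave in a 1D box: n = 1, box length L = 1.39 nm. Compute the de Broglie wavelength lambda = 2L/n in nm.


lambda = 2L / n
= 2 * 1.39 / 1
= 2.78 / 1
= 2.78 nm

2.78


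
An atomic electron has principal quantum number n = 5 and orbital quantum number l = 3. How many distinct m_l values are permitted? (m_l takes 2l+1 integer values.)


m_l ranges from -l to +l in integer steps
So m_l goes from -3 to +3
Count = 2l + 1 = 2*3 + 1
= 7

7


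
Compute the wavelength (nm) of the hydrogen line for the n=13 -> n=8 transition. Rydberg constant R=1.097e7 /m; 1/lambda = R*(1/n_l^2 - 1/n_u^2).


1/lambda = R * (1/n_l^2 - 1/n_u^2)
= 1.097e7 * (1/8^2 - 1/13^2)
= 1.097e7 * (0.015625 - 0.005917)
= 1.097e7 * 0.009708
= 1.0650e+05 /m
lambda = 1 / 1.0650e+05 = 9390.1116 nm

9390.1116


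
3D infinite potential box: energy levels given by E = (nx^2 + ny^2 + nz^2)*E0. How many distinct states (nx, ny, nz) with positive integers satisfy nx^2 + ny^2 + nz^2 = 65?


Enumerate all (nx, ny, nz) with nx^2 + ny^2 + nz^2 = 65:
(2,5,6)
(2,6,5)
(5,2,6)
(5,6,2)
(6,2,5)
(6,5,2)
Total degeneracy = 6

6


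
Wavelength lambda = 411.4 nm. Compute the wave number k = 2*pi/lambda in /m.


k = 2 * pi / lambda
= 6.2832 / (411.4e-9)
= 6.2832 / 4.1140e-07
= 1.5273e+07 /m

1.5273e+07


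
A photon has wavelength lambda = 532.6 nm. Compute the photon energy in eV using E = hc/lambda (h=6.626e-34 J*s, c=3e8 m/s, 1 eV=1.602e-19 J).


E = hc / lambda
= (6.626e-34)(3e8) / (532.6e-9)
= 1.9878e-25 / 5.3260e-07
= 3.7323e-19 J
Converting to eV: 3.7323e-19 / 1.602e-19
= 2.3297 eV

2.3297


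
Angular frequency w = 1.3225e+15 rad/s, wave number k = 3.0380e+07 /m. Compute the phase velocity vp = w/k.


vp = w / k
= 1.3225e+15 / 3.0380e+07
= 4.3532e+07 m/s

4.3532e+07


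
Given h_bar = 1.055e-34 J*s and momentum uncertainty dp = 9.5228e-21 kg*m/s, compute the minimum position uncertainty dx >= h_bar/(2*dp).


dx = h_bar / (2 * dp)
= 1.055e-34 / (2 * 9.5228e-21)
= 1.055e-34 / 1.9046e-20
= 5.5393e-15 m

5.5393e-15


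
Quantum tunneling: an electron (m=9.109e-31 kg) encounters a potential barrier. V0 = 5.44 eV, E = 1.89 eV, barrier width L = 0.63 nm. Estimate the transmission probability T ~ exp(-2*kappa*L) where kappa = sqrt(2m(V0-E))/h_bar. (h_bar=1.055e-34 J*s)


V0 - E = 3.55 eV = 5.6871e-19 J
kappa = sqrt(2 * m * (V0-E)) / h_bar
= sqrt(2 * 9.109e-31 * 5.6871e-19) / 1.055e-34
= 9.6481e+09 /m
2*kappa*L = 2 * 9.6481e+09 * 0.63e-9
= 12.1566
T = exp(-12.1566) = 5.253328e-06

5.253328e-06


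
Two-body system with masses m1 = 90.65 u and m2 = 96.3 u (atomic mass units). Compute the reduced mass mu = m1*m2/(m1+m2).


mu = m1 * m2 / (m1 + m2)
= 90.65 * 96.3 / (90.65 + 96.3)
= 8729.595 / 186.95
= 46.6948 u

46.6948


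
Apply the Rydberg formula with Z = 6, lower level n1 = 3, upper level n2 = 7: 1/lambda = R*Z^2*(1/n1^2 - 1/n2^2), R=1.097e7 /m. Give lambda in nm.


1/lambda = R * Z^2 * (1/n1^2 - 1/n2^2)
= 1.097e7 * 6^2 * (1/3^2 - 1/7^2)
= 1.097e7 * 36 * (0.111111 - 0.020408)
= 3.5820e+07 /m
lambda = 1 / 3.5820e+07
= 27.917 nm

27.917


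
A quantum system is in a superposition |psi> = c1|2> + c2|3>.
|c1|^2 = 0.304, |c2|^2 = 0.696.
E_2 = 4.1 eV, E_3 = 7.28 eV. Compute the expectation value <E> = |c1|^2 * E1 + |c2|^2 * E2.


<E> = |c1|^2 * E1 + |c2|^2 * E2
= 0.304 * 4.1 + 0.696 * 7.28
= 1.2464 + 5.0669
= 6.3133 eV

6.3133


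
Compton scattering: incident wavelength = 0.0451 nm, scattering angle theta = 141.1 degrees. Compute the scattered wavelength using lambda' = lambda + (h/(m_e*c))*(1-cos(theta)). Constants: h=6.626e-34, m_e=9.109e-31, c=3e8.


Compton wavelength: h/(m_e*c) = 2.4247e-12 m
d_lambda = 2.4247e-12 * (1 - cos(141.1 deg))
= 2.4247e-12 * 1.778243
= 4.3117e-12 m = 0.004312 nm
lambda' = 0.0451 + 0.004312
= 0.049412 nm

0.049412


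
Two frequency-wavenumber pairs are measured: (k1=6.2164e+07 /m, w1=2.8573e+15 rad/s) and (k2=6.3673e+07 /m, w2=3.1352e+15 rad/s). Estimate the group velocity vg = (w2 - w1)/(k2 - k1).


vg = (w2 - w1) / (k2 - k1)
= (3.1352e+15 - 2.8573e+15) / (6.3673e+07 - 6.2164e+07)
= 2.7790e+14 / 1.5090e+06
= 1.8416e+08 m/s

1.8416e+08


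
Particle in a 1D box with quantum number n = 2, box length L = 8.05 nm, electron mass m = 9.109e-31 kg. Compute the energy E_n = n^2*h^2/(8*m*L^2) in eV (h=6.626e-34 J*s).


E = n^2 * h^2 / (8 * m * L^2)
= 2^2 * (6.626e-34)^2 / (8 * 9.109e-31 * (8.05e-9)^2)
= 4 * 4.3904e-67 / (8 * 9.109e-31 * 6.4803e-17)
= 3.7189e-21 J
= 0.0232 eV

0.0232


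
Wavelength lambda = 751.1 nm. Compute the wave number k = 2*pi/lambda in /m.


k = 2 * pi / lambda
= 6.2832 / (751.1e-9)
= 6.2832 / 7.5110e-07
= 8.3653e+06 /m

8.3653e+06


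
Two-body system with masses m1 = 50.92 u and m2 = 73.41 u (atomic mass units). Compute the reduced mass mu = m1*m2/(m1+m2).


mu = m1 * m2 / (m1 + m2)
= 50.92 * 73.41 / (50.92 + 73.41)
= 3738.0372 / 124.33
= 30.0654 u

30.0654


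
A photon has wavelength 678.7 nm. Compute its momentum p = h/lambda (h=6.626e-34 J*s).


p = h / lambda
= 6.626e-34 / (678.7e-9)
= 6.626e-34 / 6.7870e-07
= 9.7628e-28 kg*m/s

9.7628e-28


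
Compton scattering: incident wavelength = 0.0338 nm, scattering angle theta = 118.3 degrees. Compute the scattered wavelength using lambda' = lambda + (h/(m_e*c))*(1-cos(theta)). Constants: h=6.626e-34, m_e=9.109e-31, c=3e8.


Compton wavelength: h/(m_e*c) = 2.4247e-12 m
d_lambda = 2.4247e-12 * (1 - cos(118.3 deg))
= 2.4247e-12 * 1.474088
= 3.5742e-12 m = 0.003574 nm
lambda' = 0.0338 + 0.003574
= 0.037374 nm

0.037374


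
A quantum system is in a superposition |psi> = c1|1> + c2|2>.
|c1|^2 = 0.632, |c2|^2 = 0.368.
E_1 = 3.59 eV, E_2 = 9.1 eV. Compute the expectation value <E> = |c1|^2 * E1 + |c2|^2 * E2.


<E> = |c1|^2 * E1 + |c2|^2 * E2
= 0.632 * 3.59 + 0.368 * 9.1
= 2.2689 + 3.3488
= 5.6177 eV

5.6177


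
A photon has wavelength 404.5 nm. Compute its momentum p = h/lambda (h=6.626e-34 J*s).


p = h / lambda
= 6.626e-34 / (404.5e-9)
= 6.626e-34 / 4.0450e-07
= 1.6381e-27 kg*m/s

1.6381e-27


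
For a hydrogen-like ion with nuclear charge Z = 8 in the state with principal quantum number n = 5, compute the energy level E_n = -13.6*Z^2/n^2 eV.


E_n = -13.6 * Z^2 / n^2
= -13.6 * 8^2 / 5^2
= -13.6 * 64 / 25
= -34.816 eV

-34.816


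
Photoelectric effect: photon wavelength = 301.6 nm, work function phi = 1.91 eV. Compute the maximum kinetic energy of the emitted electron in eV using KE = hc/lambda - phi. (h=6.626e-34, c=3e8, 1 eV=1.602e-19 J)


E_photon = hc / lambda
= (6.626e-34)(3e8) / (301.6e-9)
= 6.5908e-19 J
= 4.1141 eV
KE = E_photon - phi
= 4.1141 - 1.91
= 2.2041 eV

2.2041


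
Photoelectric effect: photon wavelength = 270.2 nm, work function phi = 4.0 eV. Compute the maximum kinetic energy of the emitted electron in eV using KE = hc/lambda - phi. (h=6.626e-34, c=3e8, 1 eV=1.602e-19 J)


E_photon = hc / lambda
= (6.626e-34)(3e8) / (270.2e-9)
= 7.3568e-19 J
= 4.5922 eV
KE = E_photon - phi
= 4.5922 - 4.0
= 0.5922 eV

0.5922


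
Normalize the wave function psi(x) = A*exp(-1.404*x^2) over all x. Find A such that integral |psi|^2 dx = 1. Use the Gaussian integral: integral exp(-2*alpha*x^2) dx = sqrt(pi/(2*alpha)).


integral |psi|^2 dx = A^2 * sqrt(pi/(2*alpha)) = 1
A^2 = sqrt(2*alpha/pi)
= sqrt(2 * 1.404 / pi)
= 0.945417
A = sqrt(0.945417)
= 0.9723

0.9723


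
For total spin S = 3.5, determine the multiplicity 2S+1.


Spin multiplicity = 2S + 1
= 2 * 3.5 + 1
= 7.0 + 1
= 8

8


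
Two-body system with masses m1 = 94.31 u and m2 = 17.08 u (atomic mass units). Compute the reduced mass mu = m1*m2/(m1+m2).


mu = m1 * m2 / (m1 + m2)
= 94.31 * 17.08 / (94.31 + 17.08)
= 1610.8148 / 111.39
= 14.461 u

14.461


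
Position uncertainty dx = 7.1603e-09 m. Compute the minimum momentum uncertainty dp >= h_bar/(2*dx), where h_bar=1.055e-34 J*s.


dp = h_bar / (2 * dx)
= 1.055e-34 / (2 * 7.1603e-09)
= 1.055e-34 / 1.4321e-08
= 7.3670e-27 kg*m/s

7.3670e-27


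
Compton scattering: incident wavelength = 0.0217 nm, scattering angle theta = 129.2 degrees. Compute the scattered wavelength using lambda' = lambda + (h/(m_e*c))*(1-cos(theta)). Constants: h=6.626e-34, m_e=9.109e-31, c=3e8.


Compton wavelength: h/(m_e*c) = 2.4247e-12 m
d_lambda = 2.4247e-12 * (1 - cos(129.2 deg))
= 2.4247e-12 * 1.632029
= 3.9572e-12 m = 0.003957 nm
lambda' = 0.0217 + 0.003957
= 0.025657 nm

0.025657


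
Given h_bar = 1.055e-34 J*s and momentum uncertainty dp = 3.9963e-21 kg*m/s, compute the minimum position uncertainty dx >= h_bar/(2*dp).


dx = h_bar / (2 * dp)
= 1.055e-34 / (2 * 3.9963e-21)
= 1.055e-34 / 7.9926e-21
= 1.3200e-14 m

1.3200e-14


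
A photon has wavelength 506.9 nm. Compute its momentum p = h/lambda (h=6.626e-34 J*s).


p = h / lambda
= 6.626e-34 / (506.9e-9)
= 6.626e-34 / 5.0690e-07
= 1.3072e-27 kg*m/s

1.3072e-27


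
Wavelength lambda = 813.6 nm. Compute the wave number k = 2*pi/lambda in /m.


k = 2 * pi / lambda
= 6.2832 / (813.6e-9)
= 6.2832 / 8.1360e-07
= 7.7227e+06 /m

7.7227e+06


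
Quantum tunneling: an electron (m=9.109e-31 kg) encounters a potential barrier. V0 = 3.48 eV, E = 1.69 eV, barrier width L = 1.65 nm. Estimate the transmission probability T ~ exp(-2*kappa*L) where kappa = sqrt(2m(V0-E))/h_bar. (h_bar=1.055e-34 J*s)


V0 - E = 1.79 eV = 2.8676e-19 J
kappa = sqrt(2 * m * (V0-E)) / h_bar
= sqrt(2 * 9.109e-31 * 2.8676e-19) / 1.055e-34
= 6.8510e+09 /m
2*kappa*L = 2 * 6.8510e+09 * 1.65e-9
= 22.6084
T = exp(-22.6084) = 1.518105e-10

1.518105e-10


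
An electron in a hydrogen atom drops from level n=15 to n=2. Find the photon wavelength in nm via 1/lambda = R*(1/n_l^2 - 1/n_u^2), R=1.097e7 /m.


1/lambda = R * (1/n_l^2 - 1/n_u^2)
= 1.097e7 * (1/2^2 - 1/15^2)
= 1.097e7 * (0.25 - 0.004444)
= 1.097e7 * 0.245556
= 2.6937e+06 /m
lambda = 1 / 2.6937e+06 = 371.2305 nm

371.2305


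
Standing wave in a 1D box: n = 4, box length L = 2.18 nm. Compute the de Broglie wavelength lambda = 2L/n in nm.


lambda = 2L / n
= 2 * 2.18 / 4
= 4.36 / 4
= 1.09 nm

1.09


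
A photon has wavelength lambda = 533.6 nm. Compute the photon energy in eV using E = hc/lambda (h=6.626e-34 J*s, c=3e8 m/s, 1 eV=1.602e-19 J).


E = hc / lambda
= (6.626e-34)(3e8) / (533.6e-9)
= 1.9878e-25 / 5.3360e-07
= 3.7253e-19 J
Converting to eV: 3.7253e-19 / 1.602e-19
= 2.3254 eV

2.3254


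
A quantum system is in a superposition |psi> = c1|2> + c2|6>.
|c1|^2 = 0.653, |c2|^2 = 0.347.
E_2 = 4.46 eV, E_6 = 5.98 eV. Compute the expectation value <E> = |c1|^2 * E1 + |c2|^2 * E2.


<E> = |c1|^2 * E1 + |c2|^2 * E2
= 0.653 * 4.46 + 0.347 * 5.98
= 2.9124 + 2.0751
= 4.9874 eV

4.9874


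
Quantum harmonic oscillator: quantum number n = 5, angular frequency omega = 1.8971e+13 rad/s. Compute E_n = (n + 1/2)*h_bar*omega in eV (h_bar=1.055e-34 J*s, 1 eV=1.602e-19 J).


E = (n + 1/2) * h_bar * omega
= (5 + 0.5) * 1.055e-34 * 1.8971e+13
= 5.5 * 2.0014e-21
= 1.1008e-20 J
= 0.0687 eV

0.0687


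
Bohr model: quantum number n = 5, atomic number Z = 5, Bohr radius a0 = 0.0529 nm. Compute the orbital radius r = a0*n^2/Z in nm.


r = a0 * n^2 / Z
= 0.0529 * 5^2 / 5
= 0.0529 * 25 / 5
= 0.2645 nm

0.2645


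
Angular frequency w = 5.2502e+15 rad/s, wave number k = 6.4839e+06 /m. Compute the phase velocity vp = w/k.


vp = w / k
= 5.2502e+15 / 6.4839e+06
= 8.0973e+08 m/s

8.0973e+08


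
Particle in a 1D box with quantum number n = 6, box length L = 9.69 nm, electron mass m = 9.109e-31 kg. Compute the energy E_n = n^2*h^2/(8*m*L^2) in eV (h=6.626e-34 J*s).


E = n^2 * h^2 / (8 * m * L^2)
= 6^2 * (6.626e-34)^2 / (8 * 9.109e-31 * (9.69e-9)^2)
= 36 * 4.3904e-67 / (8 * 9.109e-31 * 9.3896e-17)
= 2.3099e-20 J
= 0.1442 eV

0.1442


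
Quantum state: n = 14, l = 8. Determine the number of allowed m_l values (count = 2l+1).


m_l ranges from -l to +l in integer steps
So m_l goes from -8 to +8
Count = 2l + 1 = 2*8 + 1
= 17

17


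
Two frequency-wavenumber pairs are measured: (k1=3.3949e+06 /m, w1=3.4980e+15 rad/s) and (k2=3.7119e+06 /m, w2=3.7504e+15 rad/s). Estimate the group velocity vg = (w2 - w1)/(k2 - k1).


vg = (w2 - w1) / (k2 - k1)
= (3.7504e+15 - 3.4980e+15) / (3.7119e+06 - 3.3949e+06)
= 2.5240e+14 / 3.1700e+05
= 7.9621e+08 m/s

7.9621e+08


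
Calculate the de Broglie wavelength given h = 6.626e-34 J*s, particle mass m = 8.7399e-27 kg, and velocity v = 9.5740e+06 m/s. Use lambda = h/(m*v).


lambda = h / (m * v)
= 6.626e-34 / (8.7399e-27 * 9.5740e+06)
= 6.626e-34 / 8.3676e-20
= 7.9187e-15 m

7.9187e-15


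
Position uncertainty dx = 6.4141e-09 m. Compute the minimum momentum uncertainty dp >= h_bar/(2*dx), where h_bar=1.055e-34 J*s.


dp = h_bar / (2 * dx)
= 1.055e-34 / (2 * 6.4141e-09)
= 1.055e-34 / 1.2828e-08
= 8.2241e-27 kg*m/s

8.2241e-27


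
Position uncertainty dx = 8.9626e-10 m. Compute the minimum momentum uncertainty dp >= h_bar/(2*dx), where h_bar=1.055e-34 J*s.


dp = h_bar / (2 * dx)
= 1.055e-34 / (2 * 8.9626e-10)
= 1.055e-34 / 1.7925e-09
= 5.8856e-26 kg*m/s

5.8856e-26


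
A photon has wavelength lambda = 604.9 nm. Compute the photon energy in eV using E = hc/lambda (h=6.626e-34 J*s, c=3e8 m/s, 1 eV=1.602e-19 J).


E = hc / lambda
= (6.626e-34)(3e8) / (604.9e-9)
= 1.9878e-25 / 6.0490e-07
= 3.2862e-19 J
Converting to eV: 3.2862e-19 / 1.602e-19
= 2.0513 eV

2.0513


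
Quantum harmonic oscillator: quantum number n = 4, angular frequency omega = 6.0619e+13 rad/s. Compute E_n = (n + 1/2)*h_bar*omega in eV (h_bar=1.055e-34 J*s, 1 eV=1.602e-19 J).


E = (n + 1/2) * h_bar * omega
= (4 + 0.5) * 1.055e-34 * 6.0619e+13
= 4.5 * 6.3953e-21
= 2.8779e-20 J
= 0.1796 eV

0.1796
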